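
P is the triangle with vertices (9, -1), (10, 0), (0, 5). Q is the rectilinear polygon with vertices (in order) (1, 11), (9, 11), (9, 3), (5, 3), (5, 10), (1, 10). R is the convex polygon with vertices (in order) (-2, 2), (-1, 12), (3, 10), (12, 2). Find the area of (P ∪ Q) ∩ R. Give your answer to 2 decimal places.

17.03

|P ∪ Q| = 43.5.
|(P ∪ Q) ∩ R| = 17.03.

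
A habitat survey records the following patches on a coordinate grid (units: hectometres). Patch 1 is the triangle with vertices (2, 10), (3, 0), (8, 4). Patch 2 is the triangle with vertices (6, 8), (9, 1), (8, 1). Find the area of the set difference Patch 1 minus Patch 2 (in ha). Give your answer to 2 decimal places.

|Patch 1| = 27, |Patch 1∩Patch 2| = 0.6577.
|Patch 1 ∖ Patch 2| = |Patch 1| − |Patch 1∩Patch 2| = 27 − 0.6577 = 26.34.

26.34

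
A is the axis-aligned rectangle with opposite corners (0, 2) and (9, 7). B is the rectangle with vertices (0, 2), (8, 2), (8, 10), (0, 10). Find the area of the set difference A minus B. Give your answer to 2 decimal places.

5.00

|A∩B|: x∈[0,8], y∈[2,7] → 8·5 = 40.
|A| = 45.
|A ∖ B| = |A| − |A∩B| = 45 − 40 = 5.00.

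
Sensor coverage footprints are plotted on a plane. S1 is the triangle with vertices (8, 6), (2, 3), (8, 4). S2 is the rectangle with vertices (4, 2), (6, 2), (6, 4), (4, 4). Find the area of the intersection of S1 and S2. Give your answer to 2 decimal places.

1.00

The intersection is the polygon with vertices (4,3.333), (4,4), (6,4), (6,3.667).
By the shoelace formula its area is 1.00.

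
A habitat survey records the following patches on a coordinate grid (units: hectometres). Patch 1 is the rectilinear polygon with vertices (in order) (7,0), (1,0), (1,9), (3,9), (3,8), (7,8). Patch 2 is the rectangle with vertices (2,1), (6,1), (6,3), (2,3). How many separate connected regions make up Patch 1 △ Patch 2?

1

Patch 1 △ Patch 2 is a single connected region.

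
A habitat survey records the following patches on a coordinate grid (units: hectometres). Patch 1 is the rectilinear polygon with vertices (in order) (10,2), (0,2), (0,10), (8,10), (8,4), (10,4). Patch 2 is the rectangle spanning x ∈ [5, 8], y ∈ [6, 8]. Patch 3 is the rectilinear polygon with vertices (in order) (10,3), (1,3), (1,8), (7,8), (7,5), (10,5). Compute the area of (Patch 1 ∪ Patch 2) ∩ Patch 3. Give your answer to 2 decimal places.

The region (Patch 1 ∪ Patch 2) ∩ Patch 3 is the polygon with vertices (8,4), (10,4), (10,3), (1,3), (1,8), (7,8), (7,5), (8,5).
By the shoelace formula its area is 34.00.

34.00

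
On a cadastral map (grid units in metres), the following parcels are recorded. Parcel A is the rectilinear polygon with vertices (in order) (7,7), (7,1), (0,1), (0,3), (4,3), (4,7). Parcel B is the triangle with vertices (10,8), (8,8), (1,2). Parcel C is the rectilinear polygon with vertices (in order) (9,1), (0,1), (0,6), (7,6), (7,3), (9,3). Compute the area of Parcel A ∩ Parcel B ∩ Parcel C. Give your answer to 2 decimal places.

1.98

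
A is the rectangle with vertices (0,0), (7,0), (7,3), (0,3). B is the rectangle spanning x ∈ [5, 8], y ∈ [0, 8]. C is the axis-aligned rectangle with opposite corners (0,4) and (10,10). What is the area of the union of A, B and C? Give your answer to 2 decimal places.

By inclusion–exclusion:
Individual areas: |A| = 21, |B| = 24, |C| = 60.
|A∩B|: x∈[5,7], y∈[0,3] → 2·3 = 6.
|A∩C| = 0 (no overlap).
|B∩C|: x∈[5,8], y∈[4,8] → 3·4 = 12.
|A∩B∩C| = 0.
|A ∪ B ∪ C| = 105 − 18 + 0 = 87.00.

87.00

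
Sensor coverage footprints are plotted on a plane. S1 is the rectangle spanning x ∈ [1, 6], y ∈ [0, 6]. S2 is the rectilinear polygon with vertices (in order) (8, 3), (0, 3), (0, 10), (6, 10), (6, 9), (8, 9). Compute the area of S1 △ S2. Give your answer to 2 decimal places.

54.00

|S1| = 30, |S2| = 54, |S1∩S2| = 15.
|S1 △ S2| = |S1| + |S2| − 2·|S1∩S2| = 30 + 54 − 30 = 54.00.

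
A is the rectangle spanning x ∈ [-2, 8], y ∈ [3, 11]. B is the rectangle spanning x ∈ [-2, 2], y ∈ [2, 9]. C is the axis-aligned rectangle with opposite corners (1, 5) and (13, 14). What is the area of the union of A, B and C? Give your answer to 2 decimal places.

150.00

By inclusion–exclusion:
Individual areas: |A| = 80, |B| = 28, |C| = 108.
|A∩B|: x∈[-2,2], y∈[3,9] → 4·6 = 24.
|A∩C|: x∈[1,8], y∈[5,11] → 7·6 = 42.
|B∩C|: x∈[1,2], y∈[5,9] → 1·4 = 4.
|A∩B∩C| = 4.
|A ∪ B ∪ C| = 216 − 70 + 4 = 150.00.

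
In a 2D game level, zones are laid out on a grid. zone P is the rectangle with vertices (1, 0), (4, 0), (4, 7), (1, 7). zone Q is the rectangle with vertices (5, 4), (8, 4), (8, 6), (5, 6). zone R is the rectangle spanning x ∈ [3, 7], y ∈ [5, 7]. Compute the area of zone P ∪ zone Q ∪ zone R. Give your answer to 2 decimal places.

By inclusion–exclusion:
Individual areas: |zone P| = 21, |zone Q| = 6, |zone R| = 8.
|zone P∩zone Q| = 0 (no overlap).
|zone P∩zone R|: x∈[3,4], y∈[5,7] → 1·2 = 2.
|zone Q∩zone R|: x∈[5,7], y∈[5,6] → 2·1 = 2.
|zone P∩zone Q∩zone R| = 0.
|zone P ∪ zone Q ∪ zone R| = 35 − 4 + 0 = 31.00.

31.00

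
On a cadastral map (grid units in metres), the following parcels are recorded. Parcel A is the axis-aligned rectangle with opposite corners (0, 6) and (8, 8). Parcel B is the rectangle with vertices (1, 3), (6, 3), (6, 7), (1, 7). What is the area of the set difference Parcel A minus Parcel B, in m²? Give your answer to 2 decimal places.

|Parcel A∩Parcel B|: x∈[1,6], y∈[6,7] → 5·1 = 5.
|Parcel A| = 16.
|Parcel A ∖ Parcel B| = |Parcel A| − |Parcel A∩Parcel B| = 16 − 5 = 11.00.

11.00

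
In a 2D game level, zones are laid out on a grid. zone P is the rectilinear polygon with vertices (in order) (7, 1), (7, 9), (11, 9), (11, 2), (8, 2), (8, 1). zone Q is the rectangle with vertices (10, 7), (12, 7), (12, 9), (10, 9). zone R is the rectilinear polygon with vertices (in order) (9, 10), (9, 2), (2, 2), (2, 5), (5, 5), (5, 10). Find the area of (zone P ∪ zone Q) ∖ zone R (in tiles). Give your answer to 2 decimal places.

17.00

|zone P ∪ zone Q| = 31.
|(zone P ∪ zone Q) ∩ zone R| = 14.
|(zone P ∪ zone Q) ∖ zone R| = 31 − 14 = 17.00.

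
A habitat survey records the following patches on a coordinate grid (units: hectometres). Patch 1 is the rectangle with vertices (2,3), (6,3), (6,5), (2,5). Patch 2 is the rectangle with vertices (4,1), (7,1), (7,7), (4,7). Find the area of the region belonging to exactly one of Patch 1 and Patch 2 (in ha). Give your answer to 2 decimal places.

|Patch 1∩Patch 2|: x∈[4,6], y∈[3,5] → 2·2 = 4.
|Patch 1 △ Patch 2| = |Patch 1| + |Patch 2| − 2·|Patch 1∩Patch 2| = 8 + 18 − 8 = 18.00.

18.00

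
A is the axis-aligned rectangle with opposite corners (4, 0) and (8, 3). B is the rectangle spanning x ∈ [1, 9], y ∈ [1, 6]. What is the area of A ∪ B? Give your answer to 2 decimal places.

44.00

By inclusion–exclusion:
Individual areas: |A| = 12, |B| = 40.
|A∩B|: x∈[4,8], y∈[1,3] → 4·2 = 8.
|A ∪ B| = 52 − 8 = 44.00.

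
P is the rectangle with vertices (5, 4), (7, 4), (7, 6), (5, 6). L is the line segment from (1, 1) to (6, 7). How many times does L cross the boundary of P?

The segment meets the boundary at (5.167,6), (5,5.8).

2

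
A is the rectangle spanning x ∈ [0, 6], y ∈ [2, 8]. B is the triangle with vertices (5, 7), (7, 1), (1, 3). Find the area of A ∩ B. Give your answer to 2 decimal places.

14.00

The intersection is the polygon with vertices (6,2), (4,2), (1,3), (5,7), (6,4).
By the shoelace formula its area is 14.00.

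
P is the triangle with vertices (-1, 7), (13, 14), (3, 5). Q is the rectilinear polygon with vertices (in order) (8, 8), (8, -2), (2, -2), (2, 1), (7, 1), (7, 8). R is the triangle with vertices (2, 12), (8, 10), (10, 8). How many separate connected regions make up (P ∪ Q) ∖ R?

(P ∪ Q) ∖ R splits into 3 disjoint pieces (area 6.2842, area 19.9643, area 25).

3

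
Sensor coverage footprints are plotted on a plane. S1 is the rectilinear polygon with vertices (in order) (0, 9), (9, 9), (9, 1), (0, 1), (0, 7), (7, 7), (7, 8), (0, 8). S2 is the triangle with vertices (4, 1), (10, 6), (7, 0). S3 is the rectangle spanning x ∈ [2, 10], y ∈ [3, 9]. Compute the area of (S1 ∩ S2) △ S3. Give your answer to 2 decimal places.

51.03

|S1 ∩ S2| = 8.1667.
|(S1 ∩ S2) ∩ S3| = 2.5667.
|(S1 ∩ S2) △ S3| = 8.1667 + 48 − 5.1333 = 51.03.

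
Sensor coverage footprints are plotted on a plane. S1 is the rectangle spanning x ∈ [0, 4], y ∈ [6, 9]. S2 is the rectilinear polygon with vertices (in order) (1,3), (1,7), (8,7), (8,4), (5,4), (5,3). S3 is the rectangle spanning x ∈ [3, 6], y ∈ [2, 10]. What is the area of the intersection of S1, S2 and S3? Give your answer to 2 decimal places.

The intersection is the polygon with vertices (3,6), (3,7), (4,7), (4,6).
By the shoelace formula its area is 1.00.

1.00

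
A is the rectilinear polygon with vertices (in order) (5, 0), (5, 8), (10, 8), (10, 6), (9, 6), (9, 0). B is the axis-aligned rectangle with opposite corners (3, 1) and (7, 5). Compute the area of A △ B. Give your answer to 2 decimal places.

|A| = 34, |B| = 16, |A∩B| = 8.
|A △ B| = |A| + |B| − 2·|A∩B| = 34 + 16 − 16 = 34.00.

34.00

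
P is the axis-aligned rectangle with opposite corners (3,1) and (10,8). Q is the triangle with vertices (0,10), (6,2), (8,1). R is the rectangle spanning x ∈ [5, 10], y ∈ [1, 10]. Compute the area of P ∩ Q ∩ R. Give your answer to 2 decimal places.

2.40

The intersection is the polygon with vertices (8,1), (6,2), (5,3.333), (5,4.375).
By the shoelace formula its area is 2.40.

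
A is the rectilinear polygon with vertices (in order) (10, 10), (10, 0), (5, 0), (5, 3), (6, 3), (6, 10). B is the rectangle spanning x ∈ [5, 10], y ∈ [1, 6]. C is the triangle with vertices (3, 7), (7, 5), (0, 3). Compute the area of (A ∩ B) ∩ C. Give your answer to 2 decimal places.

0.39

The region (A ∩ B) ∩ C is the polygon with vertices (6,5.5), (7,5), (6,4.714).
By the shoelace formula its area is 0.39.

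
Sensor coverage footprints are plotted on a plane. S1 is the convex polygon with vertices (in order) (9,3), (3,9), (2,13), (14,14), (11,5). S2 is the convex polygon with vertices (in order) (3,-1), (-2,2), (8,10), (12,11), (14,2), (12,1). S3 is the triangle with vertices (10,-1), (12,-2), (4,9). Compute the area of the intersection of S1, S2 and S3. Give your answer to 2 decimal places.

The intersection is the polygon with vertices (5.011,7.609), (6.667,5.333), (5.5,6.5), (4.892,7.513).
By the shoelace formula its area is 0.45.

0.45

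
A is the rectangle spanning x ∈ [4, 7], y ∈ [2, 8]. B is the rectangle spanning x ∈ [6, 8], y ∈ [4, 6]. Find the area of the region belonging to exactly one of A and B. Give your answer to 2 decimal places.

18.00

|A∩B|: x∈[6,7], y∈[4,6] → 1·2 = 2.
|A △ B| = |A| + |B| − 2·|A∩B| = 18 + 4 − 4 = 18.00.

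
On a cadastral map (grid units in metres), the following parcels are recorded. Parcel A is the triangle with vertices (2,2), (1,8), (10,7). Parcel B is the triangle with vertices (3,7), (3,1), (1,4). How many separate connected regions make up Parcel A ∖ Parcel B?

2

Parcel A ∖ Parcel B splits into 2 disjoint pieces (area 0.0866, area 21.7458).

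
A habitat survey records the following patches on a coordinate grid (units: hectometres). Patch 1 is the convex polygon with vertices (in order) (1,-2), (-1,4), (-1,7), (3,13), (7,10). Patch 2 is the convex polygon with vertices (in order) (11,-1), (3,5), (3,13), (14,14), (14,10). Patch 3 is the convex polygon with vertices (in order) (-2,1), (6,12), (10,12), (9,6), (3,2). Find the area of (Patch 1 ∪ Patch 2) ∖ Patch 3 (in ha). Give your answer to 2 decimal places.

|Patch 1 ∪ Patch 2| = 158.6364.
|(Patch 1 ∪ Patch 2) ∩ Patch 3| = 56.4492.
|(Patch 1 ∪ Patch 2) ∖ Patch 3| = 158.6364 − 56.4492 = 102.19.

102.19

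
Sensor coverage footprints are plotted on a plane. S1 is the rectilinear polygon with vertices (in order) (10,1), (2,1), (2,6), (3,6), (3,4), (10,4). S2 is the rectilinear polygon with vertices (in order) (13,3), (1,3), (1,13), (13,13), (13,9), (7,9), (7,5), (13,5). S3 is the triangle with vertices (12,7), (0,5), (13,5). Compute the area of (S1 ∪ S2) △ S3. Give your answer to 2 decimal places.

|S1 ∪ S2| = 112.
|(S1 ∪ S2) ∩ S3| = 4.
|(S1 ∪ S2) △ S3| = 112 + 13 − 8 = 117.00.

117.00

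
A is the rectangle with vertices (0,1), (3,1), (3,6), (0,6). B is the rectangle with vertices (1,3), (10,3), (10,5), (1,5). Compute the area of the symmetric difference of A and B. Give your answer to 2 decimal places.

|A∩B|: x∈[1,3], y∈[3,5] → 2·2 = 4.
|A △ B| = |A| + |B| − 2·|A∩B| = 15 + 18 − 8 = 25.00.

25.00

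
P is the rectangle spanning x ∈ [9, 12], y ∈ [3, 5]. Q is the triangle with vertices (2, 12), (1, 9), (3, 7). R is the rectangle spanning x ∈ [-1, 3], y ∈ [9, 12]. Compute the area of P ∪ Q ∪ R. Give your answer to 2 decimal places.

By inclusion–exclusion:
Individual areas: |P| = 6, |Q| = 4, |R| = 12.
|P∩Q| = 0.
|P∩R| = 0 (no overlap).
|Q∩R| = 2.4.
|P∩Q∩R| = 0.
|P ∪ Q ∪ R| = 22 − 2.4 + 0 = 19.60.

19.60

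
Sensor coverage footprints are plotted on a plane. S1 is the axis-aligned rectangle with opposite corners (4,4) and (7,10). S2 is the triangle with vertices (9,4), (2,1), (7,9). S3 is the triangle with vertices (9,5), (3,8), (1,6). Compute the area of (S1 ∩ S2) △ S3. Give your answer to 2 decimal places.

|S1 ∩ S2| = 7.8.
|(S1 ∩ S2) ∩ S3| = 1.9332.
|(S1 ∩ S2) △ S3| = 7.8 + 9 − 3.8665 = 12.93.

12.93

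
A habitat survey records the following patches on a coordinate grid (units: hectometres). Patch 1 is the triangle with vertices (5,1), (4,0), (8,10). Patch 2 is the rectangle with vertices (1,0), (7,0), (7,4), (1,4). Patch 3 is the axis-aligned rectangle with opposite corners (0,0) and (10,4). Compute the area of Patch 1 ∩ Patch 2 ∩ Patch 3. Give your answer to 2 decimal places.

The intersection is the polygon with vertices (5.6,4), (6,4), (5,1), (4,0).
By the shoelace formula its area is 1.80.

1.80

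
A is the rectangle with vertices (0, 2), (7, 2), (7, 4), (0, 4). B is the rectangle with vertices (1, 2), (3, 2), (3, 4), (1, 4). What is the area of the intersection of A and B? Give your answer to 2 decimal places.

|A∩B|: x∈[1,3], y∈[2,4] → 2·2 = 4.

4.00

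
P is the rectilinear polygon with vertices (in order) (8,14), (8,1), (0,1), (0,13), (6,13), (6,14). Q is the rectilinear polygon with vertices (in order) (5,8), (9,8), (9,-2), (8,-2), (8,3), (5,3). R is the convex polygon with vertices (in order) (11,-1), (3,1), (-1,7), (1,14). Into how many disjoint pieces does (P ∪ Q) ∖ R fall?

(P ∪ Q) ∖ R splits into 4 disjoint pieces (area 37.3333, area 1.625, area 6.75, area 0.8929).

4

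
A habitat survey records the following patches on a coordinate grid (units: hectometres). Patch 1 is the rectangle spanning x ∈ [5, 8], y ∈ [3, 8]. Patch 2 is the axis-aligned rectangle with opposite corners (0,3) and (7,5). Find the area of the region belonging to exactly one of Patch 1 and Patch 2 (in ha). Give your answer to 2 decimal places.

21.00

|Patch 1∩Patch 2|: x∈[5,7], y∈[3,5] → 2·2 = 4.
|Patch 1 △ Patch 2| = |Patch 1| + |Patch 2| − 2·|Patch 1∩Patch 2| = 15 + 14 − 8 = 21.00.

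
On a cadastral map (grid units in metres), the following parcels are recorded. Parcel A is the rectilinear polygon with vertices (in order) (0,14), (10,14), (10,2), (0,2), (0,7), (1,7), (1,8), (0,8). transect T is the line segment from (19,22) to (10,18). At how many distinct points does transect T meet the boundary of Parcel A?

0

The segment lies entirely outside Parcel A and never meets its boundary.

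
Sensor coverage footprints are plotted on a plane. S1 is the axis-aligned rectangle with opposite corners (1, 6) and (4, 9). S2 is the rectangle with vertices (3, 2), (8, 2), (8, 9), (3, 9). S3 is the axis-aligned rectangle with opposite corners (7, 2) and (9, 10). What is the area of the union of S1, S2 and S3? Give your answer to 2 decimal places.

By inclusion–exclusion:
Individual areas: |S1| = 9, |S2| = 35, |S3| = 16.
|S1∩S2|: x∈[3,4], y∈[6,9] → 1·3 = 3.
|S1∩S3| = 0 (no overlap).
|S2∩S3|: x∈[7,8], y∈[2,9] → 1·7 = 7.
|S1∩S2∩S3| = 0.
|S1 ∪ S2 ∪ S3| = 60 − 10 + 0 = 50.00.

50.00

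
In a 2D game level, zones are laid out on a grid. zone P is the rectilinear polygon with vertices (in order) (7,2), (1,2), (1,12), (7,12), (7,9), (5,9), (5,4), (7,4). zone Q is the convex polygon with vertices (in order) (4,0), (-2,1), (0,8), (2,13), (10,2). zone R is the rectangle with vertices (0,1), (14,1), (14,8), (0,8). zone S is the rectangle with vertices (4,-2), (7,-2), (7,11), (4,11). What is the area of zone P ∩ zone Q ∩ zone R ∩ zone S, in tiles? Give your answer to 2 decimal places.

The intersection is the polygon with vertices (5,8), (5,4), (7,4), (7,2), (4,2), (4,8).
By the shoelace formula its area is 10.00.

10.00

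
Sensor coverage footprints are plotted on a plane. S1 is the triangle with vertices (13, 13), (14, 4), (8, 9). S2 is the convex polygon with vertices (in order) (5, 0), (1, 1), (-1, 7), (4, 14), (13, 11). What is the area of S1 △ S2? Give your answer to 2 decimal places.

|S1| = 24.5, |S2| = 111, |S1∩S2| = 10.0419.
|S1 △ S2| = |S1| + |S2| − 2·|S1∩S2| = 24.5 + 111 − 20.0838 = 115.42.

115.42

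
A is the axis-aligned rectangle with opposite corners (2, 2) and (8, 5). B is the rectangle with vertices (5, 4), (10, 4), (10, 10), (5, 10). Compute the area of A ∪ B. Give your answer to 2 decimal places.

45.00

By inclusion–exclusion:
Individual areas: |A| = 18, |B| = 30.
|A∩B|: x∈[5,8], y∈[4,5] → 3·1 = 3.
|A ∪ B| = 48 − 3 = 45.00.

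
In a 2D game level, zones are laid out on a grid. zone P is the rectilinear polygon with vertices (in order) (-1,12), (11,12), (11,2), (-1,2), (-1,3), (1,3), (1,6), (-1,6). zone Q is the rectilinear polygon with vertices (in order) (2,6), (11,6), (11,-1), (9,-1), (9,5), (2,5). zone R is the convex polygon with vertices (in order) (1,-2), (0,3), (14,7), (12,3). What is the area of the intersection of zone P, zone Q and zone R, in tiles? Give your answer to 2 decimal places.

7.92

The intersection is the polygon with vertices (9,2), (9,5), (7,5), (10.5,6), (11,6), (11,2.546), (9.8,2).
By the shoelace formula its area is 7.92.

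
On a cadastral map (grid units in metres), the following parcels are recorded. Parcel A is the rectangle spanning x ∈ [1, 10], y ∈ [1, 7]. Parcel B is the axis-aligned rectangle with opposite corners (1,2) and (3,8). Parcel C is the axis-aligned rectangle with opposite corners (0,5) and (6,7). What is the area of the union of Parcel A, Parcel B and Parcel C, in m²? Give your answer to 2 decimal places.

By inclusion–exclusion:
Individual areas: |Parcel A| = 54, |Parcel B| = 12, |Parcel C| = 12.
|Parcel A∩Parcel B|: x∈[1,3], y∈[2,7] → 2·5 = 10.
|Parcel A∩Parcel C|: x∈[1,6], y∈[5,7] → 5·2 = 10.
|Parcel B∩Parcel C|: x∈[1,3], y∈[5,7] → 2·2 = 4.
|Parcel A∩Parcel B∩Parcel C| = 4.
|Parcel A ∪ Parcel B ∪ Parcel C| = 78 − 24 + 4 = 58.00.

58.00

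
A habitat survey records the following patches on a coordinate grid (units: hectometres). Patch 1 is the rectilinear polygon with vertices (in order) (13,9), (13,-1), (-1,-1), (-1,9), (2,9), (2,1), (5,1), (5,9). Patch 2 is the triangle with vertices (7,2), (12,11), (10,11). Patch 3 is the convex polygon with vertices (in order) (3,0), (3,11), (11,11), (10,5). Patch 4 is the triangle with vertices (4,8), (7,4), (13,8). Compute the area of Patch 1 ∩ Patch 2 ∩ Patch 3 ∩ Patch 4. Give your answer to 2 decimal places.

The intersection is the polygon with vertices (9,8), (10.333,8), (8.765,5.176), (7.857,4.571).
By the shoelace formula its area is 3.09.

3.09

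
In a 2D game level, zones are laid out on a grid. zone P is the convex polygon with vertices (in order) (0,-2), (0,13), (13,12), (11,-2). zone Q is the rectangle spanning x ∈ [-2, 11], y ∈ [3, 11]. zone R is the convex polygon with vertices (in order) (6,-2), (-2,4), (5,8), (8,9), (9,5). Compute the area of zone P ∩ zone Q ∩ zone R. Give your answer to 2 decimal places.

37.50

The intersection is the polygon with vertices (0,3), (0,5.143), (5,8), (8,9), (9,5), (8.143,3).
By the shoelace formula its area is 37.50.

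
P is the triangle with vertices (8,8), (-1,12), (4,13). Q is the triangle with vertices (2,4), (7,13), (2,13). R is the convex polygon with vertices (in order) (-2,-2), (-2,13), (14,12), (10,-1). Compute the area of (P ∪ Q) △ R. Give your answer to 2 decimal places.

171.77

|P ∪ Q| = 28.1207.
|(P ∪ Q) ∩ R| = 26.1744.
|(P ∪ Q) △ R| = 28.1207 + 196 − 52.3487 = 171.77.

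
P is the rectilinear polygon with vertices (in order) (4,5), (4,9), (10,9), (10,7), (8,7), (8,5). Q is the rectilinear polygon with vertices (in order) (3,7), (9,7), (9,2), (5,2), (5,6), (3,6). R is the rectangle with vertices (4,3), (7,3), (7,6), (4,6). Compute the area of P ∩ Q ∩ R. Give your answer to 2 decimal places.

2.00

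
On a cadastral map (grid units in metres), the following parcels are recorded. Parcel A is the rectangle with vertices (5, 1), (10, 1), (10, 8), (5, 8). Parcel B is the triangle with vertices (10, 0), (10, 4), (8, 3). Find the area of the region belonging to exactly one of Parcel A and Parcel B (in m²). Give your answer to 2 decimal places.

|Parcel A| = 35, |Parcel B| = 4, |Parcel A∩Parcel B| = 3.6667.
|Parcel A △ Parcel B| = |Parcel A| + |Parcel B| − 2·|Parcel A∩Parcel B| = 35 + 4 − 7.3333 = 31.67.

31.67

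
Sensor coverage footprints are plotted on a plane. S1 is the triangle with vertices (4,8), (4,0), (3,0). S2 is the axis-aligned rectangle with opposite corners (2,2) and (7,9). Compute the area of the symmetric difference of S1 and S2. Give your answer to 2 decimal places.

|S1| = 4, |S2| = 35, |S1∩S2| = 2.25.
|S1 △ S2| = |S1| + |S2| − 2·|S1∩S2| = 4 + 35 − 4.5 = 34.50.

34.50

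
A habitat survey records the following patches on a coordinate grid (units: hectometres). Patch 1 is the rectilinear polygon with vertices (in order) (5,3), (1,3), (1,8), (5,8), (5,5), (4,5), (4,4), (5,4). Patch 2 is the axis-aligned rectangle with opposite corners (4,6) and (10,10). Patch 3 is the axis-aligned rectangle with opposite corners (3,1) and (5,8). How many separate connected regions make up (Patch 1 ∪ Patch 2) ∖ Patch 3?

2

(Patch 1 ∪ Patch 2) ∖ Patch 3 splits into 2 disjoint pieces (area 10, area 22).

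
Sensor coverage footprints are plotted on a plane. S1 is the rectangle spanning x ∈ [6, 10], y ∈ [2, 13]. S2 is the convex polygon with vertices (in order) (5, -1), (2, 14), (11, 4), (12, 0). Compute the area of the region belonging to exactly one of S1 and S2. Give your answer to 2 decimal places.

68.33

|S1| = 44, |S2| = 67, |S1∩S2| = 21.3333.
|S1 △ S2| = |S1| + |S2| − 2·|S1∩S2| = 44 + 67 − 42.6667 = 68.33.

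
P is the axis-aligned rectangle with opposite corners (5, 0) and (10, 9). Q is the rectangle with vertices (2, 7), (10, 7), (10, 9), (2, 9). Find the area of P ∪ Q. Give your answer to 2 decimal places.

By inclusion–exclusion:
Individual areas: |P| = 45, |Q| = 16.
|P∩Q|: x∈[5,10], y∈[7,9] → 5·2 = 10.
|P ∪ Q| = 61 − 10 = 51.00.

51.00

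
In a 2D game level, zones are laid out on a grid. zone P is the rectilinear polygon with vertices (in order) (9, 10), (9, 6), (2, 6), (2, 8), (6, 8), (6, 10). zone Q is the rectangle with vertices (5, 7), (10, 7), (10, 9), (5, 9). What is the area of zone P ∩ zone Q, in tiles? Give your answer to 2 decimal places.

The intersection is the polygon with vertices (9,7), (5,7), (5,8), (6,8), (6,9), (9,9).
By the shoelace formula its area is 7.00.

7.00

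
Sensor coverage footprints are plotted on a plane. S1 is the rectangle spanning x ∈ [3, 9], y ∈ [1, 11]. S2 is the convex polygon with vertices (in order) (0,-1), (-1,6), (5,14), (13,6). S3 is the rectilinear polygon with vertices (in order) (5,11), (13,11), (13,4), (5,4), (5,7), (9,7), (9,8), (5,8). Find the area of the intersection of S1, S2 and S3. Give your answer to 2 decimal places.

23.50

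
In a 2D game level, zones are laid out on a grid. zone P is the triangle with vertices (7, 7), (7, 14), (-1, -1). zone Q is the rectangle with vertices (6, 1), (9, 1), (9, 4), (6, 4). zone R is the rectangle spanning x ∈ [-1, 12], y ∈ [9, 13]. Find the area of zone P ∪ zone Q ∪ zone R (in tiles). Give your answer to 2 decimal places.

82.60

By inclusion–exclusion:
Individual areas: |zone P| = 28, |zone Q| = 9, |zone R| = 52.
|zone P∩zone Q| = 0.
|zone P∩zone R| = 6.4.
|zone Q∩zone R| = 0 (no overlap).
|zone P∩zone Q∩zone R| = 0.
|zone P ∪ zone Q ∪ zone R| = 89 − 6.4 + 0 = 82.60.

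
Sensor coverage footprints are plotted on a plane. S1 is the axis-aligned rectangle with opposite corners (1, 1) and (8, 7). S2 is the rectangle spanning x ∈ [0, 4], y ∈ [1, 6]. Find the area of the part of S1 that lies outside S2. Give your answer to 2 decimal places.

|S1∩S2|: x∈[1,4], y∈[1,6] → 3·5 = 15.
|S1| = 42.
|S1 ∖ S2| = |S1| − |S1∩S2| = 42 − 15 = 27.00.

27.00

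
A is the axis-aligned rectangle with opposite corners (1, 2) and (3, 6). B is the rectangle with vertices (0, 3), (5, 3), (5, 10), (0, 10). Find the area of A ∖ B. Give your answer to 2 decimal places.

2.00

|A∩B|: x∈[1,3], y∈[3,6] → 2·3 = 6.
|A| = 8.
|A ∖ B| = |A| − |A∩B| = 8 − 6 = 2.00.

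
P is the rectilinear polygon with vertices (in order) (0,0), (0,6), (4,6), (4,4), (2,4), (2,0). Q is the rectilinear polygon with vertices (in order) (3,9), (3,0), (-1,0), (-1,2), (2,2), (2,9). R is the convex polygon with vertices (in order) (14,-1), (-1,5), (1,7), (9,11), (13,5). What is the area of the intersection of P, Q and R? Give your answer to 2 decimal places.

2.00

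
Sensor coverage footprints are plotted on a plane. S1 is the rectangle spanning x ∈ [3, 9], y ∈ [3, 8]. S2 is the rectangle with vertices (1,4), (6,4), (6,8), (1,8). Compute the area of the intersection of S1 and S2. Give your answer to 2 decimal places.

|S1∩S2|: x∈[3,6], y∈[4,8] → 3·4 = 12.

12.00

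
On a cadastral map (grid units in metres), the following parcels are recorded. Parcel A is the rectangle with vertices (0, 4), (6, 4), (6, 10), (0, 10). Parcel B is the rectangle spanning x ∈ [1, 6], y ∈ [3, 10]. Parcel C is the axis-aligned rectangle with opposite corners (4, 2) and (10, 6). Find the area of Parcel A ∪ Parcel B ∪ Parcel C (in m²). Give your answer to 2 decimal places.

By inclusion–exclusion:
Individual areas: |Parcel A| = 36, |Parcel B| = 35, |Parcel C| = 24.
|Parcel A∩Parcel B|: x∈[1,6], y∈[4,10] → 5·6 = 30.
|Parcel A∩Parcel C|: x∈[4,6], y∈[4,6] → 2·2 = 4.
|Parcel B∩Parcel C|: x∈[4,6], y∈[3,6] → 2·3 = 6.
|Parcel A∩Parcel B∩Parcel C| = 4.
|Parcel A ∪ Parcel B ∪ Parcel C| = 95 − 40 + 4 = 59.00.

59.00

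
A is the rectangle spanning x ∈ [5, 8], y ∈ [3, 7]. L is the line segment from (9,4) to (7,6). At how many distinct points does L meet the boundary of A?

1

The segment meets the boundary at (8,5).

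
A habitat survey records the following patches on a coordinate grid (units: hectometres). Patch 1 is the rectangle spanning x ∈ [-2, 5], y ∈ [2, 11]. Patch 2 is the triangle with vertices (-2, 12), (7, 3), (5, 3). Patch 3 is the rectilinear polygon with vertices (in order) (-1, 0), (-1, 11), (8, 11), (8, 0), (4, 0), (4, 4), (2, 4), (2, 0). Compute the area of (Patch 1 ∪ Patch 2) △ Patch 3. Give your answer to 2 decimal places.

52.11

|Patch 1 ∪ Patch 2| = 65.1111.
|(Patch 1 ∪ Patch 2) ∩ Patch 3| = 52.
|(Patch 1 ∪ Patch 2) △ Patch 3| = 65.1111 + 91 − 104 = 52.11.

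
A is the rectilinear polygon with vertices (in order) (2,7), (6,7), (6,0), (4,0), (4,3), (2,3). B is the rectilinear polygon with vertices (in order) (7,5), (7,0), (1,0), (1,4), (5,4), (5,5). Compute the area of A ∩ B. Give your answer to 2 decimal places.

The intersection is the polygon with vertices (6,0), (4,0), (4,3), (2,3), (2,4), (5,4), (5,5), (6,5).
By the shoelace formula its area is 11.00.

11.00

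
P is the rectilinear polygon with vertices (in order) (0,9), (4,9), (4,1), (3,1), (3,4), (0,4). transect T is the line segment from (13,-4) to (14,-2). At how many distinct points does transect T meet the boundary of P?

0

The segment lies entirely outside P and never meets its boundary.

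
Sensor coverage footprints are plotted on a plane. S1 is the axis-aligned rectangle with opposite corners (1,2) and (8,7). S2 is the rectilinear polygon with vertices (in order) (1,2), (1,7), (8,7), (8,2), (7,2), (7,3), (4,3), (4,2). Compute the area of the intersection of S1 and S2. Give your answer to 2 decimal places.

The intersection is the polygon with vertices (8,2), (7,2), (7,3), (4,3), (4,2), (1,2), (1,7), (8,7).
By the shoelace formula its area is 32.00.

32.00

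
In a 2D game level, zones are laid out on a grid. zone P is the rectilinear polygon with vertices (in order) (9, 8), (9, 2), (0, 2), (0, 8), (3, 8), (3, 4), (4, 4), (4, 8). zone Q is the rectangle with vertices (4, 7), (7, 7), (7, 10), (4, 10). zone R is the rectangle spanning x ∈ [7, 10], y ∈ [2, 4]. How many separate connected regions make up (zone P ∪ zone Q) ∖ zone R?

1

(zone P ∪ zone Q) ∖ zone R is a single connected region.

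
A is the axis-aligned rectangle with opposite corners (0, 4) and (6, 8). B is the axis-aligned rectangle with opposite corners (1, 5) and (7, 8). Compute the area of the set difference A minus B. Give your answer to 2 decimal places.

9.00

|A∩B|: x∈[1,6], y∈[5,8] → 5·3 = 15.
|A| = 24.
|A ∖ B| = |A| − |A∩B| = 24 − 15 = 9.00.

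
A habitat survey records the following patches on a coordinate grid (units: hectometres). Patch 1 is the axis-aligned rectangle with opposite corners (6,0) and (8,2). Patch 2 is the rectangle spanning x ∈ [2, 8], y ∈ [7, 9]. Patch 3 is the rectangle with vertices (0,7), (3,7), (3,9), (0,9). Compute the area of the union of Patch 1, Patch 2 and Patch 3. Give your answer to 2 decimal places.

By inclusion–exclusion:
Individual areas: |Patch 1| = 4, |Patch 2| = 12, |Patch 3| = 6.
|Patch 1∩Patch 2| = 0 (no overlap).
|Patch 1∩Patch 3| = 0 (no overlap).
|Patch 2∩Patch 3|: x∈[2,3], y∈[7,9] → 1·2 = 2.
|Patch 1∩Patch 2∩Patch 3| = 0.
|Patch 1 ∪ Patch 2 ∪ Patch 3| = 22 − 2 + 0 = 20.00.

20.00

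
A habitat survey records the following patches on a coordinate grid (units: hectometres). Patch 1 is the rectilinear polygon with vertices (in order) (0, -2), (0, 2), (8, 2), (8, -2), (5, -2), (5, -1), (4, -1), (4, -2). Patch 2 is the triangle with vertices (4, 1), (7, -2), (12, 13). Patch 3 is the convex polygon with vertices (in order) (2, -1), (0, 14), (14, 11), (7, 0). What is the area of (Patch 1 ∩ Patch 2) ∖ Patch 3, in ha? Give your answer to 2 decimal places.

2.95

|Patch 1 ∩ Patch 2| = 9.6667.
|(Patch 1 ∩ Patch 2) ∩ Patch 3| = 6.7143.
|(Patch 1 ∩ Patch 2) ∖ Patch 3| = 9.6667 − 6.7143 = 2.95.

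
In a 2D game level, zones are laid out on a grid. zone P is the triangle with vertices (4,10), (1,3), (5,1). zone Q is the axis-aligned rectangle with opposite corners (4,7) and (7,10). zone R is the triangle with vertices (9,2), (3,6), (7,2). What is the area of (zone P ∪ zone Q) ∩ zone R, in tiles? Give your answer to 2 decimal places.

0.42

The region (zone P ∪ zone Q) ∩ zone R is the polygon with vertices (4.625,4.375), (3,6), (4.56,4.96).
By the shoelace formula its area is 0.42.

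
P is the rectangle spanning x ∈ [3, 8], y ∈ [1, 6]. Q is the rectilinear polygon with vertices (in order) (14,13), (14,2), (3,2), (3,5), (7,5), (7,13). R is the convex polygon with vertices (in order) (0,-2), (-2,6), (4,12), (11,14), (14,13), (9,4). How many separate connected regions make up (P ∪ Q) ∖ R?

2

(P ∪ Q) ∖ R splits into 2 disjoint pieces (area 38.25, area 0.0357).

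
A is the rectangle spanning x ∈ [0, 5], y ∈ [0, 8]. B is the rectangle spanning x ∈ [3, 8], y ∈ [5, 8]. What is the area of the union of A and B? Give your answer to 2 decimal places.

49.00

By inclusion–exclusion:
Individual areas: |A| = 40, |B| = 15.
|A∩B|: x∈[3,5], y∈[5,8] → 2·3 = 6.
|A ∪ B| = 55 − 6 = 49.00.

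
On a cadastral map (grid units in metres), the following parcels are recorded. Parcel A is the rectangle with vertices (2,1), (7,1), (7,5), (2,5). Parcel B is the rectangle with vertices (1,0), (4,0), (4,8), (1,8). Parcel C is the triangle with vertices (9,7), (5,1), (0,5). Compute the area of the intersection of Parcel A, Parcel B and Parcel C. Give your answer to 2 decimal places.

4.80

The intersection is the polygon with vertices (2,5), (4,5), (4,1.8), (2,3.4).
By the shoelace formula its area is 4.80.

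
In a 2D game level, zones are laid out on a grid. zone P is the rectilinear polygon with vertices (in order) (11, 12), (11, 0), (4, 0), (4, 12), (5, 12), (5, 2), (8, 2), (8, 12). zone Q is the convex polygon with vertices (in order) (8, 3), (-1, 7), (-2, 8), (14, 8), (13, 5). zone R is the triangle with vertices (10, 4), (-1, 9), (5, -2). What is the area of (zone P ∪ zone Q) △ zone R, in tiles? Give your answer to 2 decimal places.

|zone P ∪ zone Q| = 86.3556.
|(zone P ∪ zone Q) ∩ zone R| = 28.1216.
|(zone P ∪ zone Q) △ zone R| = 86.3556 + 45.5 − 56.2432 = 75.61.

75.61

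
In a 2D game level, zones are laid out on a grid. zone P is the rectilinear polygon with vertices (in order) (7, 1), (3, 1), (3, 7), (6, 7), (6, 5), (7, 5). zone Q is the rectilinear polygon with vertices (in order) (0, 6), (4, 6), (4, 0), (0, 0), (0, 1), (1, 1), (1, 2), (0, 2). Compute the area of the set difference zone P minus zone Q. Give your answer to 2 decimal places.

17.00

|zone P| = 22, |zone P∩zone Q| = 5.
|zone P ∖ zone Q| = |zone P| − |zone P∩zone Q| = 22 − 5 = 17.00.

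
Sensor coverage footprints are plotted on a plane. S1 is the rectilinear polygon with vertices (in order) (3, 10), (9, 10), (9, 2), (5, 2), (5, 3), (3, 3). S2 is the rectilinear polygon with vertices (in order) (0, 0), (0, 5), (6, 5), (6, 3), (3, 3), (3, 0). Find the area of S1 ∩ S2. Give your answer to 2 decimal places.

The intersection is the polygon with vertices (3,3), (3,5), (6,5), (6,3), (5,3).
By the shoelace formula its area is 6.00.

6.00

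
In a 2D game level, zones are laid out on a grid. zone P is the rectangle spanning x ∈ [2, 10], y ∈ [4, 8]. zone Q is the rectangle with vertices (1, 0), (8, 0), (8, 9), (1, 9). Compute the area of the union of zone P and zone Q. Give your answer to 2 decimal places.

By inclusion–exclusion:
Individual areas: |zone P| = 32, |zone Q| = 63.
|zone P∩zone Q|: x∈[2,8], y∈[4,8] → 6·4 = 24.
|zone P ∪ zone Q| = 95 − 24 = 71.00.

71.00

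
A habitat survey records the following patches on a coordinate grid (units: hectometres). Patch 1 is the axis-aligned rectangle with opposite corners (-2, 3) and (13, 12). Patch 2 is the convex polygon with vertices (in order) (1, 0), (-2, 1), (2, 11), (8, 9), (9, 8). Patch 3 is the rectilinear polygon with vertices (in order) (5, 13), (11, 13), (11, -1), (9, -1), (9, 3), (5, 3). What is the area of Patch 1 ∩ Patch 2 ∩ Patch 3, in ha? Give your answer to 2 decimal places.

The intersection is the polygon with vertices (8,9), (9,8), (5,4), (5,10).
By the shoelace formula its area is 13.00.

13.00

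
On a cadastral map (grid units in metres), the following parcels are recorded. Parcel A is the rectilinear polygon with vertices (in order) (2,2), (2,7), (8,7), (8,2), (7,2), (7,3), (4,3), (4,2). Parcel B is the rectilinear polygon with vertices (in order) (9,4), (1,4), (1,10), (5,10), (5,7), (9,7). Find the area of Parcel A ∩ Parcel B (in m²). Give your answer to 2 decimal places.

The intersection is the polygon with vertices (2,7), (5,7), (8,7), (8,4), (2,4).
By the shoelace formula its area is 18.00.

18.00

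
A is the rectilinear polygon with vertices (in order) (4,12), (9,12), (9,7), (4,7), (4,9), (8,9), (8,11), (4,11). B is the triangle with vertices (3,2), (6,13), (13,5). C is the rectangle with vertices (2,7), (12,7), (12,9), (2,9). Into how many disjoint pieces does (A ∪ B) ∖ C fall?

2

(A ∪ B) ∖ C splits into 2 disjoint pieces (area 13.3174, area 29.8409).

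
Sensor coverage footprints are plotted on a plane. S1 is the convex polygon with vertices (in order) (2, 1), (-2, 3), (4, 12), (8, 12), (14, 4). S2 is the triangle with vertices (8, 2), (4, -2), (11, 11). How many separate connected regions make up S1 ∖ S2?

2

S1 ∖ S2 splits into 2 disjoint pieces (area 78.5993, area 17.007).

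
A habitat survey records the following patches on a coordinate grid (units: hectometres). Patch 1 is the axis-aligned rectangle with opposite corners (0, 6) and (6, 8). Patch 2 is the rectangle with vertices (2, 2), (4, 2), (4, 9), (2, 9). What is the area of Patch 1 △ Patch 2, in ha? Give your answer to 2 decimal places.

18.00

|Patch 1∩Patch 2|: x∈[2,4], y∈[6,8] → 2·2 = 4.
|Patch 1 △ Patch 2| = |Patch 1| + |Patch 2| − 2·|Patch 1∩Patch 2| = 12 + 14 − 8 = 18.00.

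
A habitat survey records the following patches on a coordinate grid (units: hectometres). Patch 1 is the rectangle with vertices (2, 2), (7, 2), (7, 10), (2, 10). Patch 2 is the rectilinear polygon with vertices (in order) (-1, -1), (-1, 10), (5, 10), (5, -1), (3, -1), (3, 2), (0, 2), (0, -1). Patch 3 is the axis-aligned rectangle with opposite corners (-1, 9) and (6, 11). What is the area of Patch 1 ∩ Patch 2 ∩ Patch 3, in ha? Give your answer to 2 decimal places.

The intersection is the polygon with vertices (5,9), (2,9), (2,10), (5,10).
By the shoelace formula its area is 3.00.

3.00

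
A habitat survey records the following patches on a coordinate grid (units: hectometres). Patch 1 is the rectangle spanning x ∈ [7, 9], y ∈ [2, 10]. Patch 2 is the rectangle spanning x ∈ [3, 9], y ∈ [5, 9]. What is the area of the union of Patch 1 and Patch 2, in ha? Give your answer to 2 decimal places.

32.00

By inclusion–exclusion:
Individual areas: |Patch 1| = 16, |Patch 2| = 24.
|Patch 1∩Patch 2|: x∈[7,9], y∈[5,9] → 2·4 = 8.
|Patch 1 ∪ Patch 2| = 40 − 8 = 32.00.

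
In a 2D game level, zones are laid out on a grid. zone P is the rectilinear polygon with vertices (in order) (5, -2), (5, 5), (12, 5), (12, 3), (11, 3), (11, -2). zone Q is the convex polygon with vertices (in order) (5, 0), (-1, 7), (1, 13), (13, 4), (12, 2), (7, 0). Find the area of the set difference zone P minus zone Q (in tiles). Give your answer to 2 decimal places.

|zone P| = 44, |zone P∩zone Q| = 28.7583.
|zone P ∖ zone Q| = |zone P| − |zone P∩zone Q| = 44 − 28.7583 = 15.24.

15.24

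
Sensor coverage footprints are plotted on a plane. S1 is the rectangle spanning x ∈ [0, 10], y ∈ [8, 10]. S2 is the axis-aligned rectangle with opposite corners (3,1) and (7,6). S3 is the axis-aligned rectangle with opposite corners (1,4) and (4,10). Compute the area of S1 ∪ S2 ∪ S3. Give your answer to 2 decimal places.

By inclusion–exclusion:
Individual areas: |S1| = 20, |S2| = 20, |S3| = 18.
|S1∩S2| = 0 (no overlap).
|S1∩S3|: x∈[1,4], y∈[8,10] → 3·2 = 6.
|S2∩S3|: x∈[3,4], y∈[4,6] → 1·2 = 2.
|S1∩S2∩S3| = 0.
|S1 ∪ S2 ∪ S3| = 58 − 8 + 0 = 50.00.

50.00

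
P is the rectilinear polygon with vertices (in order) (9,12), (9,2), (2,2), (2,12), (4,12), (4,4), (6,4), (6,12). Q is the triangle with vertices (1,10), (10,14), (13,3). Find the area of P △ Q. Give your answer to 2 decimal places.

|P| = 54, |Q| = 55.5, |P∩Q| = 21.4861.
|P △ Q| = |P| + |Q| − 2·|P∩Q| = 54 + 55.5 − 42.9722 = 66.53.

66.53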